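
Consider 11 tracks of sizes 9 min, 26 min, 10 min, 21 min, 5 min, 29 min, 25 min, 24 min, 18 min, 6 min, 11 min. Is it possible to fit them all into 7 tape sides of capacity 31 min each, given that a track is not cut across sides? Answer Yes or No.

Yes

A valid assignment using 7 tape sides:
  side 1: 29 = 29
  side 2: 26 + 5 = 31
  side 3: 25 + 6 = 31
  side 4: 24 = 24
  side 5: 21 + 10 = 31
  side 6: 18 + 11 = 29
  side 7: 9 = 9
Every load is within 31 min, so 7 tape sides suffice.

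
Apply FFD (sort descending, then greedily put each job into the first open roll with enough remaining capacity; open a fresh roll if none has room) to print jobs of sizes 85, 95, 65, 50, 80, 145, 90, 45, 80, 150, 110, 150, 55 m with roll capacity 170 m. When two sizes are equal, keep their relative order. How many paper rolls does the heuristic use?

Sorted descending: 150, 150, 145, 110, 95, 90, 85, 80, 80, 65, 55, 50, 45.
  150 → roll 1 (new)  [load 150/170]
  150 → roll 2 (new)  [load 150/170]
  145 → roll 3 (new)  [load 145/170]
  110 → roll 4 (new)  [load 110/170]
  95 → roll 5 (new)  [load 95/170]
  90 → roll 6 (new)  [load 90/170]
  85 → roll 7 (new)  [load 85/170]
  80 → roll 6  [load 170/170]
  80 → roll 7  [load 165/170]
  65 → roll 5  [load 160/170]
  55 → roll 4  [load 165/170]
  50 → roll 8 (new)  [load 50/170]
  45 → roll 8  [load 95/170]
8 paper rolls opened.

8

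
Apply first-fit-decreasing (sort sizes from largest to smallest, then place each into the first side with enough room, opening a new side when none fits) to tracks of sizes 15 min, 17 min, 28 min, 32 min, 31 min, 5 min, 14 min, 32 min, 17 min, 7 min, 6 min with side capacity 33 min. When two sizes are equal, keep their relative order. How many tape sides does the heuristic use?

Sorted descending: 32, 32, 31, 28, 17, 17, 15, 14, 7, 6, 5.
  32 → side 1 (new)  [load 32/33]
  32 → side 2 (new)  [load 32/33]
  31 → side 3 (new)  [load 31/33]
  28 → side 4 (new)  [load 28/33]
  17 → side 5 (new)  [load 17/33]
  17 → side 6 (new)  [load 17/33]
  15 → side 5  [load 32/33]
  14 → side 6  [load 31/33]
  7 → side 7 (new)  [load 7/33]
  6 → side 7  [load 13/33]
  5 → side 4  [load 33/33]
7 tape sides opened.

7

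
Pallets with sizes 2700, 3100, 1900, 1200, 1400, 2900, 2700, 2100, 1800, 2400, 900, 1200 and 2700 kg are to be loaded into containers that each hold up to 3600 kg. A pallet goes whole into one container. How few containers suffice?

Total = 3100 + 2900 + 2700 + 2700 + 2700 + 2400 + 2100 + 1900 + 1800 + 1400 + 1200 + 1200 + 900 = 27000 kg.
Lower bound: ⌈27000/3600⌉ = 8 containers.
A packing using 9 containers:
  container 1: 3100 = 3100
  container 2: 2900 = 2900
  container 3: 2700 + 900 = 3600
  container 4: 2700 = 2700
  container 5: 2700 = 2700
  container 6: 2400 + 1200 = 3600
  container 7: 2100 + 1400 = 3500
  container 8: 1900 + 1200 = 3100
  container 9: 1800 = 1800
No arrangement into 8 containers stays within capacity, so 9 is optimal.

9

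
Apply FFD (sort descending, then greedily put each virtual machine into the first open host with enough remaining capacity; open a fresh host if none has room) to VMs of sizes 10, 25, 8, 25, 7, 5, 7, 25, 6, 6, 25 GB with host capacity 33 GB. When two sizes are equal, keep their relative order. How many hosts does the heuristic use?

Sorted descending: 25, 25, 25, 25, 10, 8, 7, 7, 6, 6, 5.
  25 → host 1 (new)  [load 25/33]
  25 → host 2 (new)  [load 25/33]
  25 → host 3 (new)  [load 25/33]
  25 → host 4 (new)  [load 25/33]
  10 → host 5 (new)  [load 10/33]
  8 → host 1  [load 33/33]
  7 → host 2  [load 32/33]
  7 → host 3  [load 32/33]
  6 → host 4  [load 31/33]
  6 → host 5  [load 16/33]
  5 → host 5  [load 21/33]
5 hosts opened.

5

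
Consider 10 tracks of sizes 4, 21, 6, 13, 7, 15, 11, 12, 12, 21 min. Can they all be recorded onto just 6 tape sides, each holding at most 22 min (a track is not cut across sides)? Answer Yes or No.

No

Total = 122 min; ⌈122/22⌉ = 6.
The bound of 6 does not rule out 6, but exhaustive search shows no assignment into 6 tape sides of capacity 22 min exists — the minimum is 7.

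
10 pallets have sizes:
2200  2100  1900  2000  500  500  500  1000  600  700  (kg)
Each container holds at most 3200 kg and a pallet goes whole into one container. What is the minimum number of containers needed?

4

Total = 2200 + 2100 + 2000 + 1900 + 1000 + 700 + 600 + 500 + 500 + 500 = 12000 kg.
Lower bound: ⌈12000/3200⌉ = 4 containers.
A packing using 4 containers:
  container 1: 2200 + 1000 = 3200
  container 2: 2100 + 700 = 2800
  container 3: 2000 + 600 + 500 = 3100
  container 4: 1900 + 500 + 500 = 2900
This matches the lower bound, so 4 is optimal.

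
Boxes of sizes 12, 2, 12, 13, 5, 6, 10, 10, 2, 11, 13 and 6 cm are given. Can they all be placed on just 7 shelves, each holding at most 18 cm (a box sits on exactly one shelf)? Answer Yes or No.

Yes

A valid assignment using 7 shelves:
  shelf 1: 13 + 5 = 18
  shelf 2: 13 + 2 + 2 = 17
  shelf 3: 12 + 6 = 18
  shelf 4: 12 + 6 = 18
  shelf 5: 11 = 11
  shelf 6: 10 = 10
  shelf 7: 10 = 10
Every load is within 18 cm, so 7 shelves suffice.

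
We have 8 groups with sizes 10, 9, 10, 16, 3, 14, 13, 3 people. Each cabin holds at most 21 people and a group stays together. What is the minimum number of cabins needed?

5

Total = 16 + 14 + 13 + 10 + 10 + 9 + 3 + 3 = 78 people.
Lower bound: ⌈78/21⌉ = 4 cabins.
A packing using 5 cabins:
  cabin 1: 16 + 3 = 19
  cabin 2: 14 + 3 = 17
  cabin 3: 13 = 13
  cabin 4: 10 + 10 = 20
  cabin 5: 9 = 9
No arrangement into 4 cabins stays within capacity, so 5 is optimal.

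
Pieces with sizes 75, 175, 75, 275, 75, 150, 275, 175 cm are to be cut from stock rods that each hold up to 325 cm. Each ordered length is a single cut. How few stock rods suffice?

5

Total = 275 + 275 + 175 + 175 + 150 + 75 + 75 + 75 = 1275 cm.
Lower bound: ⌈1275/325⌉ = 4 stock rods.
A packing using 5 stock rods:
  stock rod 1: 275 = 275
  stock rod 2: 275 = 275
  stock rod 3: 175 + 150 = 325
  stock rod 4: 175 + 75 + 75 = 325
  stock rod 5: 75 = 75
No arrangement into 4 stock rods stays within capacity, so 5 is optimal.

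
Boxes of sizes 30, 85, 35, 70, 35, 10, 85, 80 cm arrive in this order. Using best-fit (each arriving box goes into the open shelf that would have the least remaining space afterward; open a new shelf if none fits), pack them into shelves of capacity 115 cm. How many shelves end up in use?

  30 → shelf 1 (new)  [load 30/115]
  85 → shelf 1  [load 115/115]
  35 → shelf 2 (new)  [load 35/115]
  70 → shelf 2  [load 105/115]
  35 → shelf 3 (new)  [load 35/115]
  10 → shelf 2  [load 115/115]
  85 → shelf 4 (new)  [load 85/115]
  80 → shelf 3  [load 115/115]
4 shelves opened.

4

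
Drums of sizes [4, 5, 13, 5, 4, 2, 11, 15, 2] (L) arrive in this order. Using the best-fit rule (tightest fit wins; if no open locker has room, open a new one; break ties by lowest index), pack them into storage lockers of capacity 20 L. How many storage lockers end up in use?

4

  4 → locker 1 (new)  [load 4/20]
  5 → locker 1  [load 9/20]
  13 → locker 2 (new)  [load 13/20]
  5 → locker 2  [load 18/20]
  4 → locker 1  [load 13/20]
  2 → locker 2  [load 20/20]
  11 → locker 3 (new)  [load 11/20]
  15 → locker 4 (new)  [load 15/20]
  2 → locker 4  [load 17/20]
4 storage lockers opened.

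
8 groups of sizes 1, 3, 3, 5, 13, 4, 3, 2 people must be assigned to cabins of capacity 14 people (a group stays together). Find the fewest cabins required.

Total = 13 + 5 + 4 + 3 + 3 + 3 + 2 + 1 = 34 people.
Lower bound: ⌈34/14⌉ = 3 cabins.
A packing using 3 cabins:
  cabin 1: 13 + 1 = 14
  cabin 2: 5 + 4 + 3 + 2 = 14
  cabin 3: 3 + 3 = 6
This matches the lower bound, so 3 is optimal.

3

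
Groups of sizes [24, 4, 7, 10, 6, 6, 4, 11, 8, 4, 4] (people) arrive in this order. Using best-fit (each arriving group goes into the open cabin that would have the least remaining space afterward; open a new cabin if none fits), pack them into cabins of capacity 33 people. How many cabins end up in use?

  24 → cabin 1 (new)  [load 24/33]
  4 → cabin 1  [load 28/33]
  7 → cabin 2 (new)  [load 7/33]
  10 → cabin 2  [load 17/33]
  6 → cabin 2  [load 23/33]
  6 → cabin 2  [load 29/33]
  4 → cabin 2  [load 33/33]
  11 → cabin 3 (new)  [load 11/33]
  8 → cabin 3  [load 19/33]
  4 → cabin 1  [load 32/33]
  4 → cabin 3  [load 23/33]
3 cabins opened.

3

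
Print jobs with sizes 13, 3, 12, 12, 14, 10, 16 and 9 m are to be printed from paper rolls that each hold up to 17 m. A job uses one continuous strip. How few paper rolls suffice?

Total = 16 + 14 + 13 + 12 + 12 + 10 + 9 + 3 = 89 m.
Lower bound: ⌈89/17⌉ = 6 paper rolls.
Also, 7 print jobs each exceed 17/2 m, and no two of those can share a roll, so at least 7 paper rolls are needed.
A packing using 7 paper rolls:
  roll 1: 16 = 16
  roll 2: 14 + 3 = 17
  roll 3: 13 = 13
  roll 4: 12 = 12
  roll 5: 12 = 12
  roll 6: 10 = 10
  roll 7: 9 = 9
This matches the lower bound, so 7 is optimal.

7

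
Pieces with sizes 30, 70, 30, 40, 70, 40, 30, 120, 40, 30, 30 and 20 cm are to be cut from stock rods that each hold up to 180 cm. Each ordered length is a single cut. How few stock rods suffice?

4

Total = 120 + 70 + 70 + 40 + 40 + 40 + 30 + 30 + 30 + 30 + 30 + 20 = 550 cm.
Lower bound: ⌈550/180⌉ = 4 stock rods.
A packing using 4 stock rods:
  stock rod 1: 120 + 40 + 20 = 180
  stock rod 2: 70 + 70 + 40 = 180
  stock rod 3: 40 + 30 + 30 + 30 + 30 = 160
  stock rod 4: 30 = 30
This matches the lower bound, so 4 is optimal.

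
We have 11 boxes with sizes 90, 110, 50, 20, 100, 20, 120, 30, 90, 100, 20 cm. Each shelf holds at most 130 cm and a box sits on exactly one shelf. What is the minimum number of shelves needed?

Total = 120 + 110 + 100 + 100 + 90 + 90 + 50 + 30 + 20 + 20 + 20 = 750 cm.
Lower bound: ⌈750/130⌉ = 6 shelves.
A packing using 7 shelves:
  shelf 1: 120 = 120
  shelf 2: 110 + 20 = 130
  shelf 3: 100 + 30 = 130
  shelf 4: 100 + 20 = 120
  shelf 5: 90 + 20 = 110
  shelf 6: 90 = 90
  shelf 7: 50 = 50
No arrangement into 6 shelves stays within capacity, so 7 is optimal.

7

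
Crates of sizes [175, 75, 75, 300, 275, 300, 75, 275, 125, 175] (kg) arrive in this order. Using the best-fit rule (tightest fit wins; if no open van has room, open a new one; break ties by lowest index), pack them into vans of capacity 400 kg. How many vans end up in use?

  175 → van 1 (new)  [load 175/400]
  75 → van 1  [load 250/400]
  75 → van 1  [load 325/400]
  300 → van 2 (new)  [load 300/400]
  275 → van 3 (new)  [load 275/400]
  300 → van 4 (new)  [load 300/400]
  75 → van 1  [load 400/400]
  275 → van 5 (new)  [load 275/400]
  125 → van 3  [load 400/400]
  175 → van 6 (new)  [load 175/400]
6 vans opened.

6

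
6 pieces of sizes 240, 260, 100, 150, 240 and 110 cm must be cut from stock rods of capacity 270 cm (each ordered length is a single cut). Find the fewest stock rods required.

5

Total = 260 + 240 + 240 + 150 + 110 + 100 = 1100 cm.
Lower bound: ⌈1100/270⌉ = 5 stock rods.
A packing using 5 stock rods:
  stock rod 1: 260 = 260
  stock rod 2: 240 = 240
  stock rod 3: 240 = 240
  stock rod 4: 150 + 110 = 260
  stock rod 5: 100 = 100
This matches the lower bound, so 5 is optimal.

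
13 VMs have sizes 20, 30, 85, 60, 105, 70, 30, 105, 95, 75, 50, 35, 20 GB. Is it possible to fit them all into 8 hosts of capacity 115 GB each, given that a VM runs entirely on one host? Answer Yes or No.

A valid assignment using 8 hosts:
  host 1: 105 = 105
  host 2: 105 = 105
  host 3: 95 + 20 = 115
  host 4: 85 + 30 = 115
  host 5: 75 + 35 = 110
  host 6: 70 + 30 = 100
  host 7: 60 + 50 = 110
  host 8: 20 = 20
Every load is within 115 GB, so 8 hosts suffice.

Yes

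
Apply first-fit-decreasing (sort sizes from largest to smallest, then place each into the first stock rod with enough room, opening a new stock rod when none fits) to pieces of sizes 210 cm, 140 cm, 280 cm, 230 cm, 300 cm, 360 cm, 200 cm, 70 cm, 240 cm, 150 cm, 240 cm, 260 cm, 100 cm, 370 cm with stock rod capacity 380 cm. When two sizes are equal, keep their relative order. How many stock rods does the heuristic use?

Sorted descending: 370, 360, 300, 280, 260, 240, 240, 230, 210, 200, 150, 140, 100, 70.
  370 → stock rod 1 (new)  [load 370/380]
  360 → stock rod 2 (new)  [load 360/380]
  300 → stock rod 3 (new)  [load 300/380]
  280 → stock rod 4 (new)  [load 280/380]
  260 → stock rod 5 (new)  [load 260/380]
  240 → stock rod 6 (new)  [load 240/380]
  240 → stock rod 7 (new)  [load 240/380]
  230 → stock rod 8 (new)  [load 230/380]
  210 → stock rod 9 (new)  [load 210/380]
  200 → stock rod 10 (new)  [load 200/380]
  150 → stock rod 8  [load 380/380]
  140 → stock rod 6  [load 380/380]
  100 → stock rod 4  [load 380/380]
  70 → stock rod 3  [load 370/380]
10 stock rods opened.

10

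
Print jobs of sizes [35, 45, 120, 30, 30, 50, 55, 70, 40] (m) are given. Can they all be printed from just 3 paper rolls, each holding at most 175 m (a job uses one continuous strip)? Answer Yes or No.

Yes

A valid assignment using 3 paper rolls:
  roll 1: 120 + 55 = 175
  roll 2: 70 + 50 + 45 = 165
  roll 3: 40 + 35 + 30 + 30 = 135
Every load is within 175 m, so 3 paper rolls suffice.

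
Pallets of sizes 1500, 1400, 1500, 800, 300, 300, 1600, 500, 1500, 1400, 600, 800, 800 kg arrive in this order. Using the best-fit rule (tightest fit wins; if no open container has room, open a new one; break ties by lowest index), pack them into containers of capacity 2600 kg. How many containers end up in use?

  1500 → container 1 (new)  [load 1500/2600]
  1400 → container 2 (new)  [load 1400/2600]
  1500 → container 3 (new)  [load 1500/2600]
  800 → container 1  [load 2300/2600]
  300 → container 1  [load 2600/2600]
  300 → container 3  [load 1800/2600]
  1600 → container 4 (new)  [load 1600/2600]
  500 → container 3  [load 2300/2600]
  1500 → container 5 (new)  [load 1500/2600]
  1400 → container 6 (new)  [load 1400/2600]
  600 → container 4  [load 2200/2600]
  800 → container 5  [load 2300/2600]
  800 → container 2  [load 2200/2600]
6 containers opened.

6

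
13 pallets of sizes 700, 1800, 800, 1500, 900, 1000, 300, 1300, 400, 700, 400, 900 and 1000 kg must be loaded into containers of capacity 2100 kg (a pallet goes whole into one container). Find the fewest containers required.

Total = 1800 + 1500 + 1300 + 1000 + 1000 + 900 + 900 + 800 + 700 + 700 + 400 + 400 + 300 = 11700 kg.
Lower bound: ⌈11700/2100⌉ = 6 containers.
A packing using 6 containers:
  container 1: 1800 + 300 = 2100
  container 2: 1500 + 400 = 1900
  container 3: 1300 + 800 = 2100
  container 4: 1000 + 1000 = 2000
  container 5: 900 + 900 = 1800
  container 6: 700 + 700 + 400 = 1800
This matches the lower bound, so 6 is optimal.

6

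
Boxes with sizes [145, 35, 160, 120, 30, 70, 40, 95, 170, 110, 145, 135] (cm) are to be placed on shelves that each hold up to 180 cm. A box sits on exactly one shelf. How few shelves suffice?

8

Total = 170 + 160 + 145 + 145 + 135 + 120 + 110 + 95 + 70 + 40 + 35 + 30 = 1255 cm.
Lower bound: ⌈1255/180⌉ = 7 shelves.
Also, 8 boxes each exceed 90 cm, and no two of those can share a shelf, so at least 8 shelves are needed.
A packing using 8 shelves:
  shelf 1: 170 = 170
  shelf 2: 160 = 160
  shelf 3: 145 + 35 = 180
  shelf 4: 145 + 30 = 175
  shelf 5: 135 + 40 = 175
  shelf 6: 120 = 120
  shelf 7: 110 + 70 = 180
  shelf 8: 95 = 95
This matches the lower bound, so 8 is optimal.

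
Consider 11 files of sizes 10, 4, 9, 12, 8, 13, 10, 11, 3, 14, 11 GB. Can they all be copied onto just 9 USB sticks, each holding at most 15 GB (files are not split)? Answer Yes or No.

Yes

A valid assignment using 9 USB sticks:
  USB stick 1: 14 = 14
  USB stick 2: 13 = 13
  USB stick 3: 12 + 3 = 15
  USB stick 4: 11 + 4 = 15
  USB stick 5: 11 = 11
  USB stick 6: 10 = 10
  USB stick 7: 10 = 10
  USB stick 8: 9 = 9
  USB stick 9: 8 = 8
Every load is within 15 GB, so 9 USB sticks suffice.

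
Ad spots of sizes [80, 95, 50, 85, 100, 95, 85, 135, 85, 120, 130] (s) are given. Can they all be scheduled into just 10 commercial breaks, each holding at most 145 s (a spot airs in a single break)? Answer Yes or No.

A valid assignment using 10 commercial breaks:
  break 1: 135 = 135
  break 2: 130 = 130
  break 3: 120 = 120
  break 4: 100 = 100
  break 5: 95 + 50 = 145
  break 6: 95 = 95
  break 7: 85 = 85
  break 8: 85 = 85
  break 9: 85 = 85
  break 10: 80 = 80
Every load is within 145 s, so 10 commercial breaks suffice.

Yes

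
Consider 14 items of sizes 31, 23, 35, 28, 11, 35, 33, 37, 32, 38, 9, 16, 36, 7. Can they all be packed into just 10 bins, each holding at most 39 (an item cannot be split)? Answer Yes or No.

Total = 371; ⌈371/39⌉ = 10.
The bound of 10 does not rule out 10, but exhaustive search shows no assignment into 10 bins of capacity 39 exists — the minimum is 11.

No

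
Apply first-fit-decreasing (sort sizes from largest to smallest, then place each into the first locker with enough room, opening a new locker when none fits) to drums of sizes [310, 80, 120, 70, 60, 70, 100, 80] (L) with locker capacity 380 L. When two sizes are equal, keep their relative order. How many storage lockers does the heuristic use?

3

Sorted descending: 310, 120, 100, 80, 80, 70, 70, 60.
  310 → locker 1 (new)  [load 310/380]
  120 → locker 2 (new)  [load 120/380]
  100 → locker 2  [load 220/380]
  80 → locker 2  [load 300/380]
  80 → locker 2  [load 380/380]
  70 → locker 1  [load 380/380]
  70 → locker 3 (new)  [load 70/380]
  60 → locker 3  [load 130/380]
3 storage lockers opened.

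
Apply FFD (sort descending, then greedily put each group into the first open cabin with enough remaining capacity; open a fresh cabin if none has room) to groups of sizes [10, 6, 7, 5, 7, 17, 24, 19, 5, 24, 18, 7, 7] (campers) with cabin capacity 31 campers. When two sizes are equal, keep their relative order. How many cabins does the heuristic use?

6

Sorted descending: 24, 24, 19, 18, 17, 10, 7, 7, 7, 7, 6, 5, 5.
  24 → cabin 1 (new)  [load 24/31]
  24 → cabin 2 (new)  [load 24/31]
  19 → cabin 3 (new)  [load 19/31]
  18 → cabin 4 (new)  [load 18/31]
  17 → cabin 5 (new)  [load 17/31]
  10 → cabin 3  [load 29/31]
  7 → cabin 1  [load 31/31]
  7 → cabin 2  [load 31/31]
  7 → cabin 4  [load 25/31]
  7 → cabin 5  [load 24/31]
  6 → cabin 4  [load 31/31]
  5 → cabin 5  [load 29/31]
  5 → cabin 6 (new)  [load 5/31]
6 cabins opened.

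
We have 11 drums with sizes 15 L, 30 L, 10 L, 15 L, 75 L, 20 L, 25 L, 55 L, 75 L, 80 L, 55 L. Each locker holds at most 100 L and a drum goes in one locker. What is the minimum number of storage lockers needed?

5

Total = 80 + 75 + 75 + 55 + 55 + 30 + 25 + 20 + 15 + 15 + 10 = 455 L.
Lower bound: ⌈455/100⌉ = 5 storage lockers.
A packing using 5 storage lockers:
  locker 1: 80 + 20 = 100
  locker 2: 75 + 25 = 100
  locker 3: 75 + 15 + 10 = 100
  locker 4: 55 + 30 + 15 = 100
  locker 5: 55 = 55
This matches the lower bound, so 5 is optimal.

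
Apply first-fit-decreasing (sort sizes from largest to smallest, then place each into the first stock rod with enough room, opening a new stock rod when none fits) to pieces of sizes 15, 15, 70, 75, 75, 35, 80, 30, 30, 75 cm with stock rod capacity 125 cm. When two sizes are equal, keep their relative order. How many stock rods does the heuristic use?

5

Sorted descending: 80, 75, 75, 75, 70, 35, 30, 30, 15, 15.
  80 → stock rod 1 (new)  [load 80/125]
  75 → stock rod 2 (new)  [load 75/125]
  75 → stock rod 3 (new)  [load 75/125]
  75 → stock rod 4 (new)  [load 75/125]
  70 → stock rod 5 (new)  [load 70/125]
  35 → stock rod 1  [load 115/125]
  30 → stock rod 2  [load 105/125]
  30 → stock rod 3  [load 105/125]
  15 → stock rod 2  [load 120/125]
  15 → stock rod 3  [load 120/125]
5 stock rods opened.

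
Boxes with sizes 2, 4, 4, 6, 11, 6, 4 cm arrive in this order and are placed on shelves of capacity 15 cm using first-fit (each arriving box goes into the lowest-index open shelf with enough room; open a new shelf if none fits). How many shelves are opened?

3

  2 → shelf 1 (new)  [load 2/15]
  4 → shelf 1  [load 6/15]
  4 → shelf 1  [load 10/15]
  6 → shelf 2 (new)  [load 6/15]
  11 → shelf 3 (new)  [load 11/15]
  6 → shelf 2  [load 12/15]
  4 → shelf 1  [load 14/15]
3 shelves opened.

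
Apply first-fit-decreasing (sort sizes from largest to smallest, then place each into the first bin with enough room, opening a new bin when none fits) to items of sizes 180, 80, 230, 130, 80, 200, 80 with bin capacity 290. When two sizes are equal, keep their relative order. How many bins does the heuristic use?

4

Sorted descending: 230, 200, 180, 130, 80, 80, 80.
  230 → bin 1 (new)  [load 230/290]
  200 → bin 2 (new)  [load 200/290]
  180 → bin 3 (new)  [load 180/290]
  130 → bin 4 (new)  [load 130/290]
  80 → bin 2  [load 280/290]
  80 → bin 3  [load 260/290]
  80 → bin 4  [load 210/290]
4 bins opened.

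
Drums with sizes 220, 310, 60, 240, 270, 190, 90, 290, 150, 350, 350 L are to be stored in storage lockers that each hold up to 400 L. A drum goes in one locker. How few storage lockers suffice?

8

Total = 350 + 350 + 310 + 290 + 270 + 240 + 220 + 190 + 150 + 90 + 60 = 2520 L.
Lower bound: ⌈2520/400⌉ = 7 storage lockers.
A packing using 8 storage lockers:
  locker 1: 350 = 350
  locker 2: 350 = 350
  locker 3: 310 + 90 = 400
  locker 4: 290 + 60 = 350
  locker 5: 270 = 270
  locker 6: 240 + 150 = 390
  locker 7: 220 = 220
  locker 8: 190 = 190
No arrangement into 7 storage lockers stays within capacity, so 8 is optimal.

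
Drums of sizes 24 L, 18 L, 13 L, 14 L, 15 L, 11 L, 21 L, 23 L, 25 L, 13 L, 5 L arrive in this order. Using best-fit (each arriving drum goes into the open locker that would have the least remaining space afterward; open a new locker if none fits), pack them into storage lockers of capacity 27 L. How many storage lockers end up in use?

  24 → locker 1 (new)  [load 24/27]
  18 → locker 2 (new)  [load 18/27]
  13 → locker 3 (new)  [load 13/27]
  14 → locker 3  [load 27/27]
  15 → locker 4 (new)  [load 15/27]
  11 → locker 4  [load 26/27]
  21 → locker 5 (new)  [load 21/27]
  23 → locker 6 (new)  [load 23/27]
  25 → locker 7 (new)  [load 25/27]
  13 → locker 8 (new)  [load 13/27]
  5 → locker 5  [load 26/27]
8 storage lockers opened.

8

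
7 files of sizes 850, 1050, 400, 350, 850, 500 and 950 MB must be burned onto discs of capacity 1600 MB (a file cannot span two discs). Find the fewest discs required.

4

Total = 1050 + 950 + 850 + 850 + 500 + 400 + 350 = 4950 MB.
Lower bound: ⌈4950/1600⌉ = 4 discs.
A packing using 4 discs:
  disc 1: 1050 + 500 = 1550
  disc 2: 950 + 400 = 1350
  disc 3: 850 + 350 = 1200
  disc 4: 850 = 850
This matches the lower bound, so 4 is optimal.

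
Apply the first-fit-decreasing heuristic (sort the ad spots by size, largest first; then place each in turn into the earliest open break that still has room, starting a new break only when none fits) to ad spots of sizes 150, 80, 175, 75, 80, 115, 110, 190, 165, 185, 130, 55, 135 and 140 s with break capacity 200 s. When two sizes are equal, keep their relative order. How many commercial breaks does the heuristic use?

Sorted descending: 190, 185, 175, 165, 150, 140, 135, 130, 115, 110, 80, 80, 75, 55.
  190 → break 1 (new)  [load 190/200]
  185 → break 2 (new)  [load 185/200]
  175 → break 3 (new)  [load 175/200]
  165 → break 4 (new)  [load 165/200]
  150 → break 5 (new)  [load 150/200]
  140 → break 6 (new)  [load 140/200]
  135 → break 7 (new)  [load 135/200]
  130 → break 8 (new)  [load 130/200]
  115 → break 9 (new)  [load 115/200]
  110 → break 10 (new)  [load 110/200]
  80 → break 9  [load 195/200]
  80 → break 10  [load 190/200]
  75 → break 11 (new)  [load 75/200]
  55 → break 6  [load 195/200]
11 commercial breaks opened.

11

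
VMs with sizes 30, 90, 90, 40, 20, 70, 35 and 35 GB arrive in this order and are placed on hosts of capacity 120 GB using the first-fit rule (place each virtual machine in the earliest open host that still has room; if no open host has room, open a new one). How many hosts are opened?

4

  30 → host 1 (new)  [load 30/120]
  90 → host 1  [load 120/120]
  90 → host 2 (new)  [load 90/120]
  40 → host 3 (new)  [load 40/120]
  20 → host 2  [load 110/120]
  70 → host 3  [load 110/120]
  35 → host 4 (new)  [load 35/120]
  35 → host 4  [load 70/120]
4 hosts opened.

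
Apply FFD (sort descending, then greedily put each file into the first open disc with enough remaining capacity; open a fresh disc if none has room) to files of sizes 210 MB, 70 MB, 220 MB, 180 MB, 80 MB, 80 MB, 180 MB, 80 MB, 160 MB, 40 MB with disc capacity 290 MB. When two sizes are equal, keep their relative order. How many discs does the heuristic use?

Sorted descending: 220, 210, 180, 180, 160, 80, 80, 80, 70, 40.
  220 → disc 1 (new)  [load 220/290]
  210 → disc 2 (new)  [load 210/290]
  180 → disc 3 (new)  [load 180/290]
  180 → disc 4 (new)  [load 180/290]
  160 → disc 5 (new)  [load 160/290]
  80 → disc 2  [load 290/290]
  80 → disc 3  [load 260/290]
  80 → disc 4  [load 260/290]
  70 → disc 1  [load 290/290]
  40 → disc 5  [load 200/290]
5 discs opened.

5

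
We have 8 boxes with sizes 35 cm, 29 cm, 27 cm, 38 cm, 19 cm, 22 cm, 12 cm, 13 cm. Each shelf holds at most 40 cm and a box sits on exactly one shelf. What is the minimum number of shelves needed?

6

Total = 38 + 35 + 29 + 27 + 22 + 19 + 13 + 12 = 195 cm.
Lower bound: ⌈195/40⌉ = 5 shelves.
A packing using 6 shelves:
  shelf 1: 38 = 38
  shelf 2: 35 = 35
  shelf 3: 29 = 29
  shelf 4: 27 + 13 = 40
  shelf 5: 22 + 12 = 34
  shelf 6: 19 = 19
No arrangement into 5 shelves stays within capacity, so 6 is optimal.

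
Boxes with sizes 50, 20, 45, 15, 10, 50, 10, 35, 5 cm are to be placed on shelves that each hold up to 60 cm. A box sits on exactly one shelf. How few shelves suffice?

Total = 50 + 50 + 45 + 35 + 20 + 15 + 10 + 10 + 5 = 240 cm.
Lower bound: ⌈240/60⌉ = 4 shelves.
A packing using 4 shelves:
  shelf 1: 50 + 10 = 60
  shelf 2: 50 + 10 = 60
  shelf 3: 45 + 15 = 60
  shelf 4: 35 + 20 + 5 = 60
This matches the lower bound, so 4 is optimal.

4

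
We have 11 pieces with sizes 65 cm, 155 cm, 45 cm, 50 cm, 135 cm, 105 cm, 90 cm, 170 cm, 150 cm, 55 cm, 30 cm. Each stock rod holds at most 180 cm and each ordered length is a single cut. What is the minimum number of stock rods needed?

7

Total = 170 + 155 + 150 + 135 + 105 + 90 + 65 + 55 + 50 + 45 + 30 = 1050 cm.
Lower bound: ⌈1050/180⌉ = 6 stock rods.
A packing using 7 stock rods:
  stock rod 1: 170 = 170
  stock rod 2: 155 = 155
  stock rod 3: 150 + 30 = 180
  stock rod 4: 135 + 45 = 180
  stock rod 5: 105 + 65 = 170
  stock rod 6: 90 + 55 = 145
  stock rod 7: 50 = 50
No arrangement into 6 stock rods stays within capacity, so 7 is optimal.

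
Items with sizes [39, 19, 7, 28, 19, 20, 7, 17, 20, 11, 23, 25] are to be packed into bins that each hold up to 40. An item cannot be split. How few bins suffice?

6

Total = 39 + 28 + 25 + 23 + 20 + 20 + 19 + 19 + 17 + 11 + 7 + 7 = 235.
Lower bound: ⌈235/40⌉ = 6 bins.
A packing using 6 bins:
  bin 1: 39 = 39
  bin 2: 28 + 11 = 39
  bin 3: 25 + 7 + 7 = 39
  bin 4: 23 + 17 = 40
  bin 5: 20 + 20 = 40
  bin 6: 19 + 19 = 38
This matches the lower bound, so 6 is optimal.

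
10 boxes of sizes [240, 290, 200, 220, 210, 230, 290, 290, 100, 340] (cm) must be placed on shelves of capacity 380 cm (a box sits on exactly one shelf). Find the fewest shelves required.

Total = 340 + 290 + 290 + 290 + 240 + 230 + 220 + 210 + 200 + 100 = 2410 cm.
Lower bound: ⌈2410/380⌉ = 7 shelves.
Also, 9 boxes each exceed 190 cm, and no two of those can share a shelf, so at least 9 shelves are needed.
A packing using 9 shelves:
  shelf 1: 340 = 340
  shelf 2: 290 = 290
  shelf 3: 290 = 290
  shelf 4: 290 = 290
  shelf 5: 240 + 100 = 340
  shelf 6: 230 = 230
  shelf 7: 220 = 220
  shelf 8: 210 = 210
  shelf 9: 200 = 200
This matches the lower bound, so 9 is optimal.

9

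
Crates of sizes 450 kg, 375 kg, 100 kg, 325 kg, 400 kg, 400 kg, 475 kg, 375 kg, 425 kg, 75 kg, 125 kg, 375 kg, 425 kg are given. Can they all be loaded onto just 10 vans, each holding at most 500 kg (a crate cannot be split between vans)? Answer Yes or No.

A valid assignment using 10 vans:
  van 1: 475 = 475
  van 2: 450 = 450
  van 3: 425 + 75 = 500
  van 4: 425 = 425
  van 5: 400 + 100 = 500
  van 6: 400 = 400
  van 7: 375 + 125 = 500
  van 8: 375 = 375
  van 9: 375 = 375
  van 10: 325 = 325
Every load is within 500 kg, so 10 vans suffice.

Yes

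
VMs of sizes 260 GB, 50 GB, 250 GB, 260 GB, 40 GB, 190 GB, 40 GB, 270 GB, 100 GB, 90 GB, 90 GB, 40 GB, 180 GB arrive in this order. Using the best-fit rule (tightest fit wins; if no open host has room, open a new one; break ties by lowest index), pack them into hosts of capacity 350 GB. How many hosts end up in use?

  260 → host 1 (new)  [load 260/350]
  50 → host 1  [load 310/350]
  250 → host 2 (new)  [load 250/350]
  260 → host 3 (new)  [load 260/350]
  40 → host 1  [load 350/350]
  190 → host 4 (new)  [load 190/350]
  40 → host 3  [load 300/350]
  270 → host 5 (new)  [load 270/350]
  100 → host 2  [load 350/350]
  90 → host 4  [load 280/350]
  90 → host 6 (new)  [load 90/350]
  40 → host 3  [load 340/350]
  180 → host 6  [load 270/350]
6 hosts opened.

6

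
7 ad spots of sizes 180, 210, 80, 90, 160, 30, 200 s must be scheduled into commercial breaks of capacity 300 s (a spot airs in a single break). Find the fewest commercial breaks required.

4

Total = 210 + 200 + 180 + 160 + 90 + 80 + 30 = 950 s.
Lower bound: ⌈950/300⌉ = 4 commercial breaks.
A packing using 4 commercial breaks:
  break 1: 210 + 90 = 300
  break 2: 200 + 80 = 280
  break 3: 180 + 30 = 210
  break 4: 160 = 160
This matches the lower bound, so 4 is optimal.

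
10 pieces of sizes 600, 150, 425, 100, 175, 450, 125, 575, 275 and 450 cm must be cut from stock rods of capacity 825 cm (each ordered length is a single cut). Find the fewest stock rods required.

5

Total = 600 + 575 + 450 + 450 + 425 + 275 + 175 + 150 + 125 + 100 = 3325 cm.
Lower bound: ⌈3325/825⌉ = 5 stock rods.
A packing using 5 stock rods:
  stock rod 1: 600 + 175 = 775
  stock rod 2: 575 + 150 + 100 = 825
  stock rod 3: 450 + 275 = 725
  stock rod 4: 450 + 125 = 575
  stock rod 5: 425 = 425
This matches the lower bound, so 5 is optimal.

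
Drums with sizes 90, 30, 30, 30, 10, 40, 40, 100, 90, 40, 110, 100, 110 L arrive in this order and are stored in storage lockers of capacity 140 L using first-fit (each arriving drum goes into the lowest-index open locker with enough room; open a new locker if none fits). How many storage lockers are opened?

7

  90 → locker 1 (new)  [load 90/140]
  30 → locker 1  [load 120/140]
  30 → locker 2 (new)  [load 30/140]
  30 → locker 2  [load 60/140]
  10 → locker 1  [load 130/140]
  40 → locker 2  [load 100/140]
  40 → locker 2  [load 140/140]
  100 → locker 3 (new)  [load 100/140]
  90 → locker 4 (new)  [load 90/140]
  40 → locker 3  [load 140/140]
  110 → locker 5 (new)  [load 110/140]
  100 → locker 6 (new)  [load 100/140]
  110 → locker 7 (new)  [load 110/140]
7 storage lockers opened.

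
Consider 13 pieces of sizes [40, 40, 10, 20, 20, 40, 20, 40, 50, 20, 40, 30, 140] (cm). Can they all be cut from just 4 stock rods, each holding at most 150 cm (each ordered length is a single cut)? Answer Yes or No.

A valid assignment using 4 stock rods:
  stock rod 1: 140 + 10 = 150
  stock rod 2: 50 + 40 + 40 + 20 = 150
  stock rod 3: 40 + 40 + 40 + 30 = 150
  stock rod 4: 20 + 20 + 20 = 60
Every load is within 150 cm, so 4 stock rods suffice.

Yes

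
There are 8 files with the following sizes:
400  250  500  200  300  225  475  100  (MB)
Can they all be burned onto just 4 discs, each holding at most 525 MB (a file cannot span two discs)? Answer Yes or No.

No

Total = 2450 MB; ⌈2450/525⌉ = 5.
At least 5 discs are required, but only 4 are allowed.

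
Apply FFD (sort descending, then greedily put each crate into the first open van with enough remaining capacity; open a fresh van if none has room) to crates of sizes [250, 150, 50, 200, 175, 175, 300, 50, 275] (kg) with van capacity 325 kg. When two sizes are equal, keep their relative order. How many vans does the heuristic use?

6

Sorted descending: 300, 275, 250, 200, 175, 175, 150, 50, 50.
  300 → van 1 (new)  [load 300/325]
  275 → van 2 (new)  [load 275/325]
  250 → van 3 (new)  [load 250/325]
  200 → van 4 (new)  [load 200/325]
  175 → van 5 (new)  [load 175/325]
  175 → van 6 (new)  [load 175/325]
  150 → van 5  [load 325/325]
  50 → van 2  [load 325/325]
  50 → van 3  [load 300/325]
6 vans opened.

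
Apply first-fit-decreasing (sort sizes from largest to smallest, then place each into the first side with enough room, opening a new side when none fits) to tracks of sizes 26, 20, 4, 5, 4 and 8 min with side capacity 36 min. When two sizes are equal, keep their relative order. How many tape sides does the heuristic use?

2

Sorted descending: 26, 20, 8, 5, 4, 4.
  26 → side 1 (new)  [load 26/36]
  20 → side 2 (new)  [load 20/36]
  8 → side 1  [load 34/36]
  5 → side 2  [load 25/36]
  4 → side 2  [load 29/36]
  4 → side 2  [load 33/36]
2 tape sides opened.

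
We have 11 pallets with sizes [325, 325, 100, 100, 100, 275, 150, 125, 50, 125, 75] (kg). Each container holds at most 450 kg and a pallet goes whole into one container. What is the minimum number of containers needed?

Total = 325 + 325 + 275 + 150 + 125 + 125 + 100 + 100 + 100 + 75 + 50 = 1750 kg.
Lower bound: ⌈1750/450⌉ = 4 containers.
A packing using 4 containers:
  container 1: 325 + 125 = 450
  container 2: 325 + 125 = 450
  container 3: 275 + 150 = 425
  container 4: 100 + 100 + 100 + 75 + 50 = 425
This matches the lower bound, so 4 is optimal.

4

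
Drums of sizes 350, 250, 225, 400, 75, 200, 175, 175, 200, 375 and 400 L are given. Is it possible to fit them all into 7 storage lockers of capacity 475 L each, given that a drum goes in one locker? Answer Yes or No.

A valid assignment using 7 storage lockers:
  locker 1: 400 + 75 = 475
  locker 2: 400 = 400
  locker 3: 375 = 375
  locker 4: 350 = 350
  locker 5: 250 + 225 = 475
  locker 6: 200 + 200 = 400
  locker 7: 175 + 175 = 350
Every load is within 475 L, so 7 storage lockers suffice.

Yes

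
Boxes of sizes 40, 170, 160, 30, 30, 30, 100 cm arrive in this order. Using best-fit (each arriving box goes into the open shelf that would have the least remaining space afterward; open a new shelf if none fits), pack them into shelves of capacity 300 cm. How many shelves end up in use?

  40 → shelf 1 (new)  [load 40/300]
  170 → shelf 1  [load 210/300]
  160 → shelf 2 (new)  [load 160/300]
  30 → shelf 1  [load 240/300]
  30 → shelf 1  [load 270/300]
  30 → shelf 1  [load 300/300]
  100 → shelf 2  [load 260/300]
2 shelves opened.

2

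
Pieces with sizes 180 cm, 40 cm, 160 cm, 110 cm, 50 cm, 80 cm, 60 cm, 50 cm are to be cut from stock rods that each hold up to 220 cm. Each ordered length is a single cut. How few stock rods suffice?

4

Total = 180 + 160 + 110 + 80 + 60 + 50 + 50 + 40 = 730 cm.
Lower bound: ⌈730/220⌉ = 4 stock rods.
A packing using 4 stock rods:
  stock rod 1: 180 + 40 = 220
  stock rod 2: 160 + 60 = 220
  stock rod 3: 110 + 80 = 190
  stock rod 4: 50 + 50 = 100
This matches the lower bound, so 4 is optimal.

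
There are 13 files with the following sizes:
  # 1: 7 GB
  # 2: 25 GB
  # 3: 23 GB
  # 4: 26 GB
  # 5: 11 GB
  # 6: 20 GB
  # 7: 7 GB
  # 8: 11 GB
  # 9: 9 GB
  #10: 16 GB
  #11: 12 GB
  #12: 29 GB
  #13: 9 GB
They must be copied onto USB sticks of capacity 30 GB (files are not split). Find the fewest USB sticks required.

Total = 29 + 26 + 25 + 23 + 20 + 16 + 12 + 11 + 11 + 9 + 9 + 7 + 7 = 205 GB.
Lower bound: ⌈205/30⌉ = 7 USB sticks.
A packing using 8 USB sticks:
  USB stick 1: 29 = 29
  USB stick 2: 26 = 26
  USB stick 3: 25 = 25
  USB stick 4: 23 + 7 = 30
  USB stick 5: 20 + 9 = 29
  USB stick 6: 16 + 12 = 28
  USB stick 7: 11 + 11 + 7 = 29
  USB stick 8: 9 = 9
No arrangement into 7 USB sticks stays within capacity, so 8 is optimal.

8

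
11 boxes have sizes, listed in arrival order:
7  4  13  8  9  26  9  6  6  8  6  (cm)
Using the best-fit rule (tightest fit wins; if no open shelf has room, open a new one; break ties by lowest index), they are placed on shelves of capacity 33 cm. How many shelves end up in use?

4

  7 → shelf 1 (new)  [load 7/33]
  4 → shelf 1  [load 11/33]
  13 → shelf 1  [load 24/33]
  8 → shelf 1  [load 32/33]
  9 → shelf 2 (new)  [load 9/33]
  26 → shelf 3 (new)  [load 26/33]
  9 → shelf 2  [load 18/33]
  6 → shelf 3  [load 32/33]
  6 → shelf 2  [load 24/33]
  8 → shelf 2  [load 32/33]
  6 → shelf 4 (new)  [load 6/33]
4 shelves opened.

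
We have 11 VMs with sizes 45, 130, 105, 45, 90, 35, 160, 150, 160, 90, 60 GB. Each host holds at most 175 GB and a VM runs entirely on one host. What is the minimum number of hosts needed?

Total = 160 + 160 + 150 + 130 + 105 + 90 + 90 + 60 + 45 + 45 + 35 = 1070 GB.
Lower bound: ⌈1070/175⌉ = 7 hosts.
A packing using 7 hosts:
  host 1: 160 = 160
  host 2: 160 = 160
  host 3: 150 = 150
  host 4: 130 + 45 = 175
  host 5: 105 + 60 = 165
  host 6: 90 + 45 + 35 = 170
  host 7: 90 = 90
This matches the lower bound, so 7 is optimal.

7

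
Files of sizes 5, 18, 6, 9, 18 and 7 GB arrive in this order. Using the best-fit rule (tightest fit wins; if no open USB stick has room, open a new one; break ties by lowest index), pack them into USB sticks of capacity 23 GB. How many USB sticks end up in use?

3

  5 → USB stick 1 (new)  [load 5/23]
  18 → USB stick 1  [load 23/23]
  6 → USB stick 2 (new)  [load 6/23]
  9 → USB stick 2  [load 15/23]
  18 → USB stick 3 (new)  [load 18/23]
  7 → USB stick 2  [load 22/23]
3 USB sticks opened.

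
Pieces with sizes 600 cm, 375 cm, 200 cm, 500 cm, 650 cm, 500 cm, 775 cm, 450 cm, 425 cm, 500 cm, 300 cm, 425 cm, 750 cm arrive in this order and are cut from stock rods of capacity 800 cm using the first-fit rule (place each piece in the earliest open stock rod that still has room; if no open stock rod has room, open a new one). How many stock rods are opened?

10

  600 → stock rod 1 (new)  [load 600/800]
  375 → stock rod 2 (new)  [load 375/800]
  200 → stock rod 1  [load 800/800]
  500 → stock rod 3 (new)  [load 500/800]
  650 → stock rod 4 (new)  [load 650/800]
  500 → stock rod 5 (new)  [load 500/800]
  775 → stock rod 6 (new)  [load 775/800]
  450 → stock rod 7 (new)  [load 450/800]
  425 → stock rod 2  [load 800/800]
  500 → stock rod 8 (new)  [load 500/800]
  300 → stock rod 3  [load 800/800]
  425 → stock rod 9 (new)  [load 425/800]
  750 → stock rod 10 (new)  [load 750/800]
10 stock rods opened.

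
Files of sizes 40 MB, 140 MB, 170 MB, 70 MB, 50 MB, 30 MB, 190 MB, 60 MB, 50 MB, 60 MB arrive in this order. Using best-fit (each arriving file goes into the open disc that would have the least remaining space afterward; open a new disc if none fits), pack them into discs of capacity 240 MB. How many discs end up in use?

  40 → disc 1 (new)  [load 40/240]
  140 → disc 1  [load 180/240]
  170 → disc 2 (new)  [load 170/240]
  70 → disc 2  [load 240/240]
  50 → disc 1  [load 230/240]
  30 → disc 3 (new)  [load 30/240]
  190 → disc 3  [load 220/240]
  60 → disc 4 (new)  [load 60/240]
  50 → disc 4  [load 110/240]
  60 → disc 4  [load 170/240]
4 discs opened.

4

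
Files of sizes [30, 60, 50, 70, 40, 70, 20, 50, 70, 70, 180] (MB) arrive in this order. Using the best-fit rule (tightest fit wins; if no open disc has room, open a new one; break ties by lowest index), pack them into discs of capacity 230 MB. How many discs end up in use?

4

  30 → disc 1 (new)  [load 30/230]
  60 → disc 1  [load 90/230]
  50 → disc 1  [load 140/230]
  70 → disc 1  [load 210/230]
  40 → disc 2 (new)  [load 40/230]
  70 → disc 2  [load 110/230]
  20 → disc 1  [load 230/230]
  50 → disc 2  [load 160/230]
  70 → disc 2  [load 230/230]
  70 → disc 3 (new)  [load 70/230]
  180 → disc 4 (new)  [load 180/230]
4 discs opened.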